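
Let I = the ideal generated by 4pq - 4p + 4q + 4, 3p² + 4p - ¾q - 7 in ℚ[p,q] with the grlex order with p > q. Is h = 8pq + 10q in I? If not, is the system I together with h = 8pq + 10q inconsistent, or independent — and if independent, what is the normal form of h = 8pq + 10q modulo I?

First compute the reduced Gröbner basis of I by Buchberger's algorithm.
f_1 = 4pq - 4p + 4q + 4, LT = pq.
f_2 = 3p² + 4p - ¾q - 7, LT = p².

S(f_1,f_2): lcm = p²q. S = -p² - ⅓pq + ¼q² + p + 7/3q.
  leading term p²: subtract (-⅓)·f_2 from -p² - ⅓pq + ¼q² + p + 7/3q → -⅓pq + ¼q² + 7/3p + 25/12q - 7/3
  leading term pq: subtract (-1/12)·f_1 from -⅓pq + ¼q² + 7/3p + 25/12q - 7/3 → ¼q² + 2p + 29/12q - 2
  leading term q²: no divisor's leading term divides it; move ¼q² to the remainder.
  leading term p: no divisor's leading term divides it; move 2p to the remainder.
  leading term q: no divisor's leading term divides it; move 29/12q to the remainder.
  leading term 1: no divisor's leading term divides it; move -2 to the remainder.
  remainder ¼q² + 2p + 29/12q - 2 ≠ 0; add k_3 = ¼q² + 2p + 29/12q - 2 to the basis.

The other S-polynomials (S(f_1,k_3), S(f_2,k_3)) all reduce to 0 modulo the current basis, so we have a Gröbner basis.
Inter-reduce: drop elements whose leading term is divisible by another's, tail-reduce, and make monic.
Reduced Gröbner basis: {p² + 4/3p - ¼q - 7/3, pq - p + q + 1, q² + 8p + 29/3q - 8}.
Label its elements g_1 = p² + 4/3p - ¼q - 7/3, g_2 = pq - p + q + 1, g_3 = q² + 8p + 29/3q - 8.

Reduce h = 8pq + 10q modulo G:
  leading term pq: subtract (8)·g_2 from 8pq + 10q → 8p + 2q - 8
  leading term p: no divisor's leading term divides it; move 8p to the remainder.
  leading term q: no divisor's leading term divides it; move 2q to the remainder.
  leading term 1: no divisor's leading term divides it; move -8 to the remainder.
  normal form = 8p + 2q - 8.
The normal form is nonzero, so h ∉ I. Since h minus its normal form lies in I, I + (h) = I + (r) where r = 8p + 2q - 8; decide whether this ideal is the whole ring.
Run Buchberger on G together with r (pairs among the g_i already reduce to 0 since G is a Gröbner basis):
g_1 = p² + 4/3p - ¼q - 7/3, LT = p².
g_2 = pq - p + q + 1, LT = pq.
g_3 = q² + 8p + 29/3q - 8, LT = q².
r = 8p + 2q - 8, LT = p.

S(g_1,r): lcm = p². S = -¼pq + 7/3p - ¼q - 7/3.
  leading term pq: subtract (-¼)·g_2 from -¼pq + 7/3p - ¼q - 7/3 → 25/12p - 25/12
  leading term p: subtract (25/96)·r from 25/12p - 25/12 → -25/48q
  leading term q: no divisor's leading term divides it; move -25/48q to the remainder.
  remainder -25/48q ≠ 0; add m_5 = -25/48q to the basis.

The other S-polynomials (S(g_1,g_2), S(g_1,g_3), S(g_2,g_3), S(g_2,r), S(g_3,r), S(g_1,m_5), S(g_2,m_5), S(g_3,m_5), S(r,m_5)) all reduce to 0 modulo the current basis, so we have a Gröbner basis.
Inter-reduce: drop elements whose leading term is divisible by another's, tail-reduce, and make monic.
Reduced Gröbner basis: {p - 1, q}.
The reduced Gröbner basis of I + (h) is {p - 1, q} ≠ {1}, a proper ideal, so the enlarged system stays consistent: h is independent of I, with normal form 8p + 2q - 8.

8pq + 10q is independent of I; its normal form modulo I is 8p + 2q - 8.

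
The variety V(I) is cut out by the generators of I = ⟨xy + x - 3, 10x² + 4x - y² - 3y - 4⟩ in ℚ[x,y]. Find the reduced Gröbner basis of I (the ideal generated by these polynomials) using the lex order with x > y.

The reduced Gröbner basis is the canonical form of the ideal for this ordering.

f_1 = xy + x - 3, LT = xy.
f_2 = 10x² + 4x - y² - 3y - 4, LT = x².

S(f_1,f_2): lcm = x²y. S = x² - ⅖xy - 3x + 1/10y³ + 3/10y² + ⅖y.
  leading term x²: subtract (1/10)·f_2 from x² - ⅖xy - 3x + 1/10y³ + 3/10y² + ⅖y → -⅖xy - 17/5x + 1/10y³ + ⅖y² + 7/10y + ⅖
  leading term xy: subtract (-⅖)·f_1 from -⅖xy - 17/5x + 1/10y³ + ⅖y² + 7/10y + ⅖ → -3x + 1/10y³ + ⅖y² + 7/10y - ⅘
  leading term x: no divisor's leading term divides it; move -3x to the remainder.
  leading term y³: no divisor's leading term divides it; move 1/10y³ to the remainder.
  leading term y²: no divisor's leading term divides it; move ⅖y² to the remainder.
  leading term y: no divisor's leading term divides it; move 7/10y to the remainder.
  leading term 1: no divisor's leading term divides it; move -⅘ to the remainder.
  remainder -3x + 1/10y³ + ⅖y² + 7/10y - ⅘ ≠ 0; add g_3 = -3x + 1/10y³ + ⅖y² + 7/10y - ⅘ to the basis.

S(f_1,g_3): lcm = xy. S = x + 1/30y⁴ + 2/15y³ + 7/30y² - 4/15y - 3.
  leading term x: subtract (-⅓)·g_3 from x + 1/30y⁴ + 2/15y³ + 7/30y² - 4/15y - 3 → 1/30y⁴ + ⅙y³ + 11/30y² - 1/30y - 49/15
  leading term y⁴: no divisor's leading term divides it; move 1/30y⁴ to the remainder.
  leading term y³: no divisor's leading term divides it; move ⅙y³ to the remainder.
  leading term y²: no divisor's leading term divides it; move 11/30y² to the remainder.
  leading term y: no divisor's leading term divides it; move -1/30y to the remainder.
  leading term 1: no divisor's leading term divides it; move -49/15 to the remainder.
  remainder 1/30y⁴ + ⅙y³ + 11/30y² - 1/30y - 49/15 ≠ 0; add g_4 = 1/30y⁴ + ⅙y³ + 11/30y² - 1/30y - 49/15 to the basis.

The other S-polynomials (S(f_2,g_3), S(f_1,g_4), S(f_2,g_4), S(g_3,g_4)) all reduce to 0 modulo the current basis, so we have a Gröbner basis.
Inter-reduce: drop elements whose leading term is divisible by another's, tail-reduce, and make monic.

G = {x - 1/30y³ - 2/15y² - 7/30y + 4/15, y⁴ + 5y³ + 11y² - y - 98}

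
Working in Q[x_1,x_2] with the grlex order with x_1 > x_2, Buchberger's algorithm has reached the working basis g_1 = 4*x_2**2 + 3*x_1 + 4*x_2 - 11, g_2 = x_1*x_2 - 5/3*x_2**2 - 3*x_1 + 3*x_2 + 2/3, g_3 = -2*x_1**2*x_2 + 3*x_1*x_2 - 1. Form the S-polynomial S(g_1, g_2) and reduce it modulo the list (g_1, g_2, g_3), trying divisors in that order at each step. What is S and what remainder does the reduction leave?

S(g_1, g_2) = 5/3*x_2**3 + 3/4*x_1**2 + 4*x_1*x_2 - 3*x_2**2 - 11/4*x_1 - 2/3*x_2; remainder on division = 3/4*x_1**2 + 89/16*x_1 - 17/4*x_2 - 33/16.

lcm(LM(g_1), LM(g_2)) = x_1*x_2**2.
S = (lcm/LT(g_1))·g_1 − (lcm/LT(g_2))·g_2 = 5/3*x_2**3 + 3/4*x_1**2 + 4*x_1*x_2 - 3*x_2**2 - 11/4*x_1 - 2/3*x_2.
Reduce S modulo (g_1, g_2, g_3) in that order:
  leading term x_2**3: subtract (5/12*x_2)·g_1 from 5/3*x_2**3 + 3/4*x_1**2 + 4*x_1*x_2 - 3*x_2**2 - 11/4*x_1 - 2/3*x_2 → 3/4*x_1**2 + 11/4*x_1*x_2 - 14/3*x_2**2 - 11/4*x_1 + 47/12*x_2
  leading term x_1**2: no divisor's leading term divides it; move 3/4*x_1**2 to the remainder.
  leading term x_1*x_2: subtract (11/4)·g_2 from 11/4*x_1*x_2 - 14/3*x_2**2 - 11/4*x_1 + 47/12*x_2 → -1/12*x_2**2 + 11/2*x_1 - 13/3*x_2 - 11/6
  leading term x_2**2: subtract (-1/48)·g_1 from -1/12*x_2**2 + 11/2*x_1 - 13/3*x_2 - 11/6 → 89/16*x_1 - 17/4*x_2 - 33/16
  leading term x_1: no divisor's leading term divides it; move 89/16*x_1 to the remainder.
  leading term x_2: no divisor's leading term divides it; move -17/4*x_2 to the remainder.
  leading term 1: no divisor's leading term divides it; move -33/16 to the remainder.
The remainder 3/4*x_1**2 + 89/16*x_1 - 17/4*x_2 - 33/16 is nonzero, so it would be added as the next basis element.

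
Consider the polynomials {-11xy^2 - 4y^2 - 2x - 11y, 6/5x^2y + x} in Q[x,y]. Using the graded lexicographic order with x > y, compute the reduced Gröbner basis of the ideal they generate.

f_1 = -11xy^2 - 4y^2 - 2x - 11y, LT = xy^2.
f_2 = 6/5x^2y + x, LT = x^2y.

S(f_1,f_2): lcm = x^2y^2. S = 4/11xy^2 + 2/11x^2 + 1/6xy.
  leading term xy^2: subtract (-4/121)·f_1 from 4/11xy^2 + 2/11x^2 + 1/6xy → 2/11x^2 + 1/6xy - 16/121y^2 - 8/121x - 4/11y
  leading term x^2: no divisor's leading term divides it; move 2/11x^2 to the remainder.
  leading term xy: no divisor's leading term divides it; move 1/6xy to the remainder.
  leading term y^2: no divisor's leading term divides it; move -16/121y^2 to the remainder.
  leading term x: no divisor's leading term divides it; move -8/121x to the remainder.
  leading term y: no divisor's leading term divides it; move -4/11y to the remainder.
  remainder 2/11x^2 + 1/6xy - 16/121y^2 - 8/121x - 4/11y ≠ 0; add g_3 = 2/11x^2 + 1/6xy - 16/121y^2 - 8/121x - 4/11y to the basis.

S(f_1,g_3): lcm = x^2y^2. S = -11/12xy^3 + 8/11y^4 + 8/11xy^2 + 2y^3 + 2/11x^2 + xy.
  leading term xy^3: subtract (1/12y)·f_1 from -11/12xy^3 + 8/11y^4 + 8/11xy^2 + 2y^3 + 2/11x^2 + xy → 8/11y^4 + 8/11xy^2 + 7/3y^3 + 2/11x^2 + 7/6xy + 11/12y^2
  leading term y^4: no divisor's leading term divides it; move 8/11y^4 to the remainder.
  leading term xy^2: subtract (-8/121)·f_1 from 8/11xy^2 + 7/3y^3 + 2/11x^2 + 7/6xy + 11/12y^2 → 7/3y^3 + 2/11x^2 + 7/6xy + 947/1452y^2 - 16/121x - 8/11y
  leading term y^3: no divisor's leading term divides it; move 7/3y^3 to the remainder.
  leading term x^2: subtract (1)·g_3 from 2/11x^2 + 7/6xy + 947/1452y^2 - 16/121x - 8/11y → xy + 1139/1452y^2 - 8/121x - 4/11y
  leading term xy: no divisor's leading term divides it; move xy to the remainder.
  leading term y^2: no divisor's leading term divides it; move 1139/1452y^2 to the remainder.
  leading term x: no divisor's leading term divides it; move -8/121x to the remainder.
  leading term y: no divisor's leading term divides it; move -4/11y to the remainder.
  remainder 8/11y^4 + 7/3y^3 + xy + 1139/1452y^2 - 8/121x - 4/11y ≠ 0; add g_4 = 8/11y^4 + 7/3y^3 + xy + 1139/1452y^2 - 8/121x - 4/11y to the basis.

S(f_2,g_3): lcm = x^2y. S = -11/12xy^2 + 8/11y^3 + 4/11xy + 2y^2 + 5/6x.
  leading term xy^2: subtract (1/12)·f_1 from -11/12xy^2 + 8/11y^3 + 4/11xy + 2y^2 + 5/6x → 8/11y^3 + 4/11xy + 7/3y^2 + x + 11/12y
  leading term y^3: no divisor's leading term divides it; move 8/11y^3 to the remainder.
  leading term xy: no divisor's leading term divides it; move 4/11xy to the remainder.
  leading term y^2: no divisor's leading term divides it; move 7/3y^2 to the remainder.
  leading term x: no divisor's leading term divides it; move x to the remainder.
  leading term y: no divisor's leading term divides it; move 11/12y to the remainder.
  remainder 8/11y^3 + 4/11xy + 7/3y^2 + x + 11/12y ≠ 0; add g_5 = 8/11y^3 + 4/11xy + 7/3y^2 + x + 11/12y to the basis.

The other S-polynomials (S(f_1,g_4), S(f_2,g_4), S(g_3,g_4), S(f_1,g_5), S(f_2,g_5), S(g_3,g_5), S(g_4,g_5)) all reduce to 0 modulo the current basis, so we have a Gröbner basis.
Inter-reduce: drop elements whose leading term is divisible by another's, tail-reduce, and make monic.

G = {xy^2 + 4/11y^2 + 2/11x + y, y^3 + 1/2xy + 77/24y^2 + 11/8x + 121/96y, x^2 + 11/12xy - 8/11y^2 - 4/11x - 2y}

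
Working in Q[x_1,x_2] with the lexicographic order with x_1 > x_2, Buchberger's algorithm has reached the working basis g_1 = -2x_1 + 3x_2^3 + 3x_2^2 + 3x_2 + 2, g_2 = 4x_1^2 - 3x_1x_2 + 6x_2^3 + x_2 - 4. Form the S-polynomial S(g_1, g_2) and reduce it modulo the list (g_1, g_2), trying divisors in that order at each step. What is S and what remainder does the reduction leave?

lcm(LM(g_1), LM(g_2)) = x_1^2.
S = (lcm/LT(g_1))·g_1 − (lcm/LT(g_2))·g_2 = -3/2x_1x_2^3 - 3/2x_1x_2^2 - 3/4x_1x_2 - x_1 - 3/2x_2^3 - 1/4x_2 + 1.
Reduce S modulo (g_1, g_2) in that order:
  leading term x_1x_2^3: subtract (3/4x_2^3)·g_1 from -3/2x_1x_2^3 - 3/2x_1x_2^2 - 3/4x_1x_2 - x_1 - 3/2x_2^3 - 1/4x_2 + 1 → -3/2x_1x_2^2 - 3/4x_1x_2 - x_1 - 9/4x_2^6 - 9/4x_2^5 - 9/4x_2^4 - 3x_2^3 - 1/4x_2 + 1
  leading term x_1x_2^2: subtract (3/4x_2^2)·g_1 from -3/2x_1x_2^2 - 3/4x_1x_2 - x_1 - 9/4x_2^6 - 9/4x_2^5 - 9/4x_2^4 - 3x_2^3 - 1/4x_2 + 1 → -3/4x_1x_2 - x_1 - 9/4x_2^6 - 9/2x_2^5 - 9/2x_2^4 - 21/4x_2^3 - 3/2x_2^2 - 1/4x_2 + 1
  leading term x_1x_2: subtract (3/8x_2)·g_1 from -3/4x_1x_2 - x_1 - 9/4x_2^6 - 9/2x_2^5 - 9/2x_2^4 - 21/4x_2^3 - 3/2x_2^2 - 1/4x_2 + 1 → -x_1 - 9/4x_2^6 - 9/2x_2^5 - 45/8x_2^4 - 51/8x_2^3 - 21/8x_2^2 - x_2 + 1
  leading term x_1: subtract (1/2)·g_1 from -x_1 - 9/4x_2^6 - 9/2x_2^5 - 45/8x_2^4 - 51/8x_2^3 - 21/8x_2^2 - x_2 + 1 → -9/4x_2^6 - 9/2x_2^5 - 45/8x_2^4 - 63/8x_2^3 - 33/8x_2^2 - 5/2x_2
  leading term x_2^6: no divisor's leading term divides it; move -9/4x_2^6 to the remainder.
  leading term x_2^5: no divisor's leading term divides it; move -9/2x_2^5 to the remainder.
  leading term x_2^4: no divisor's leading term divides it; move -45/8x_2^4 to the remainder.
  leading term x_2^3: no divisor's leading term divides it; move -63/8x_2^3 to the remainder.
  leading term x_2^2: no divisor's leading term divides it; move -33/8x_2^2 to the remainder.
  leading term x_2: no divisor's leading term divides it; move -5/2x_2 to the remainder.
The remainder -9/4x_2^6 - 9/2x_2^5 - 45/8x_2^4 - 63/8x_2^3 - 33/8x_2^2 - 5/2x_2 is nonzero, so it would be added as the next basis element.
This is the inner loop of Buchberger's algorithm — each nonzero remainder becomes a new basis element.

S(g_1, g_2) = -3/2x_1x_2^3 - 3/2x_1x_2^2 - 3/4x_1x_2 - x_1 - 3/2x_2^3 - 1/4x_2 + 1; remainder on division = -9/4x_2^6 - 9/2x_2^5 - 45/8x_2^4 - 63/8x_2^3 - 33/8x_2^2 - 5/2x_2.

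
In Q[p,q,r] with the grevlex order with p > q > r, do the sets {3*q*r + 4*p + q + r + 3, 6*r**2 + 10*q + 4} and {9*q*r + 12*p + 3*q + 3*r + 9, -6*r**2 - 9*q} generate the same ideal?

For a fixed monomial order, each ideal has a unique reduced Gröbner basis; comparing bases decides equality.
Buchberger on the first generating set:
f_1 = 3*q*r + 4*p + q + r + 3, LT = q*r.
f_2 = 6*r**2 + 10*q + 4, LT = r**2.

S(f_1,f_2): lcm = q*r**2. S = -5/3*q**2 + 4/3*p*r + 1/3*q*r + 1/3*r**2 - 2/3*q + r.
  leading term q**2: no divisor's leading term divides it; move -5/3*q**2 to the remainder.
  leading term p*r: no divisor's leading term divides it; move 4/3*p*r to the remainder.
  leading term q*r: subtract (1/9)·f_1 from 1/3*q*r + 1/3*r**2 - 2/3*q + r → 1/3*r**2 - 4/9*p - 7/9*q + 8/9*r - 1/3
  leading term r**2: subtract (1/18)·f_2 from 1/3*r**2 - 4/9*p - 7/9*q + 8/9*r - 1/3 → -4/9*p - 4/3*q + 8/9*r - 5/9
  leading term p: no divisor's leading term divides it; move -4/9*p to the remainder.
  leading term q: no divisor's leading term divides it; move -4/3*q to the remainder.
  leading term r: no divisor's leading term divides it; move 8/9*r to the remainder.
  leading term 1: no divisor's leading term divides it; move -5/9 to the remainder.
  remainder -5/3*q**2 + 4/3*p*r - 4/9*p - 4/3*q + 8/9*r - 5/9 ≠ 0; add g_3 = -5/3*q**2 + 4/3*p*r - 4/9*p - 4/3*q + 8/9*r - 5/9 to the basis.

S(f_1,g_3): lcm = q**2*r. S = 4/5*p*r**2 + 4/3*p*q + 1/3*q**2 - 4/15*p*r - 7/15*q*r + 8/15*r**2 + q - 1/3*r.
  leading term p*r**2: subtract (2/15*p)·f_2 from 4/5*p*r**2 + 4/3*p*q + 1/3*q**2 - 4/15*p*r - 7/15*q*r + 8/15*r**2 + q - 1/3*r → 1/3*q**2 - 4/15*p*r - 7/15*q*r + 8/15*r**2 - 8/15*p + q - 1/3*r
  leading term q**2: subtract (-1/5)·g_3 from 1/3*q**2 - 4/15*p*r - 7/15*q*r + 8/15*r**2 - 8/15*p + q - 1/3*r → -7/15*q*r + 8/15*r**2 - 28/45*p + 11/15*q - 7/45*r - 1/9
  leading term q*r: subtract (-7/45)·f_1 from -7/15*q*r + 8/15*r**2 - 28/45*p + 11/15*q - 7/45*r - 1/9 → 8/15*r**2 + 8/9*q + 16/45
  leading term r**2: subtract (4/45)·f_2 from 8/15*r**2 + 8/9*q + 16/45 → 0
  remainder 0.

S(f_2,g_3): leading monomials are coprime, so the S-polynomial reduces to 0 (Buchberger's first criterion).
Every S-polynomial of the final basis reduces to 0, so we have a Gröbner basis.
Inter-reduce: drop elements whose leading term is divisible by another's, tail-reduce, and make monic.
Reduced Gröbner basis: {q**2 - 4/5*p*r + 4/15*p + 4/5*q - 8/15*r + 1/3, q*r + 4/3*p + 1/3*q + 1/3*r + 1, r**2 + 5/3*q + 2/3}.

Buchberger on the second generating set:
h_1 = 9*q*r + 12*p + 3*q + 3*r + 9, LT = q*r.
h_2 = -6*r**2 - 9*q, LT = r**2.

S(h_1,h_2): lcm = q*r**2. S = -3/2*q**2 + 4/3*p*r + 1/3*q*r + 1/3*r**2 + r.
  leading term q**2: no divisor's leading term divides it; move -3/2*q**2 to the remainder.
  leading term p*r: no divisor's leading term divides it; move 4/3*p*r to the remainder.
  leading term q*r: subtract (1/27)·h_1 from 1/3*q*r + 1/3*r**2 + r → 1/3*r**2 - 4/9*p - 1/9*q + 8/9*r - 1/3
  leading term r**2: subtract (-1/18)·h_2 from 1/3*r**2 - 4/9*p - 1/9*q + 8/9*r - 1/3 → -4/9*p - 11/18*q + 8/9*r - 1/3
  leading term p: no divisor's leading term divides it; move -4/9*p to the remainder.
  leading term q: no divisor's leading term divides it; move -11/18*q to the remainder.
  leading term r: no divisor's leading term divides it; move 8/9*r to the remainder.
  leading term 1: no divisor's leading term divides it; move -1/3 to the remainder.
  remainder -3/2*q**2 + 4/3*p*r - 4/9*p - 11/18*q + 8/9*r - 1/3 ≠ 0; add k_3 = -3/2*q**2 + 4/3*p*r - 4/9*p - 11/18*q + 8/9*r - 1/3 to the basis.

S(h_1,k_3): lcm = q**2*r. S = 8/9*p*r**2 + 4/3*p*q + 1/3*q**2 - 8/27*p*r - 2/27*q*r + 16/27*r**2 + q - 2/9*r.
  leading term p*r**2: subtract (-4/27*p)·h_2 from 8/9*p*r**2 + 4/3*p*q + 1/3*q**2 - 8/27*p*r - 2/27*q*r + 16/27*r**2 + q - 2/9*r → 1/3*q**2 - 8/27*p*r - 2/27*q*r + 16/27*r**2 + q - 2/9*r
  leading term q**2: subtract (-2/9)·k_3 from 1/3*q**2 - 8/27*p*r - 2/27*q*r + 16/27*r**2 + q - 2/9*r → -2/27*q*r + 16/27*r**2 - 8/81*p + 70/81*q - 2/81*r - 2/27
  leading term q*r: subtract (-2/243)·h_1 from -2/27*q*r + 16/27*r**2 - 8/81*p + 70/81*q - 2/81*r - 2/27 → 16/27*r**2 + 8/9*q
  leading term r**2: subtract (-8/81)·h_2 from 16/27*r**2 + 8/9*q → 0
  remainder 0.

S(h_2,k_3): leading monomials are coprime, so the S-polynomial reduces to 0 (Buchberger's first criterion).
Every S-polynomial of the final basis reduces to 0, so we have a Gröbner basis.
Inter-reduce: drop elements whose leading term is divisible by another's, tail-reduce, and make monic.
Reduced Gröbner basis: {q**2 - 8/9*p*r + 8/27*p + 11/27*q - 16/27*r + 2/9, q*r + 4/3*p + 1/3*q + 1/3*r + 1, r**2 + 3/2*q}.

Since the reduced bases disagree, the two ideals are not the same.

No, the ideals differ.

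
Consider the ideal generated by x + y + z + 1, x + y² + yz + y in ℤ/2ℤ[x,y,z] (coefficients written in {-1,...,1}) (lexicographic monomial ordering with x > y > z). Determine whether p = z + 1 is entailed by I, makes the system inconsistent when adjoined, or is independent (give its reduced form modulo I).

First compute the reduced Gröbner basis of I by Buchberger's algorithm.
f_1 = x + y + z + 1, LT = x.
f_2 = x + y² + yz + y, LT = x.

S(f_1,f_2): lcm = x. S = y² + yz + z + 1.
  reduce S modulo (f_1, f_2):
  remainder y² + yz + z + 1 ≠ 0; add h_3 = y² + yz + z + 1 to the basis.

The other S-polynomials (S(f_1,h_3), S(f_2,h_3)) all reduce to 0 modulo the current basis, so we have a Gröbner basis.
Inter-reduce: drop elements whose leading term is divisible by another's, tail-reduce, and make monic.
Reduced Gröbner basis: {x + y + z + 1, y² + yz + z + 1}.
Label its elements g_1 = x + y + z + 1, g_2 = y² + yz + z + 1.

Reduce p = z + 1 modulo G:
  leading term z: no divisor's leading term divides it; move z to the remainder.
  leading term 1: no divisor's leading term divides it; move 1 to the remainder.
  normal form = z + 1.
The normal form is nonzero, so p ∉ I. Since p minus its normal form lies in I, I + (p) = I + (r) where r = z + 1; decide whether this ideal is the whole ring.
Run Buchberger on G together with r (pairs among the g_i already reduce to 0 since G is a Gröbner basis):
g_1 = x + y + z + 1, LT = x.
g_2 = y² + yz + z + 1, LT = y².
r = z + 1, LT = z.

The S-polynomials (S(g_1,g_2), S(g_1,r), S(g_2,r)) all reduce to 0 modulo the current basis, so we have a Gröbner basis.
Inter-reduce: drop elements whose leading term is divisible by another's, tail-reduce, and make monic.
Reduced Gröbner basis: {x + y, y² + y, z + 1}.
The reduced Gröbner basis of I + (p) is {x + y, y² + y, z + 1} ≠ {1}, a proper ideal, so the enlarged system stays consistent: p is independent of I, with normal form z + 1.

z + 1 is independent of I; its normal form modulo I is z + 1.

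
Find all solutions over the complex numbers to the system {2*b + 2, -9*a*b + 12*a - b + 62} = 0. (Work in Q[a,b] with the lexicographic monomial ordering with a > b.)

{(-3, -1)}

Compute a lex Gröbner basis by Buchberger's algorithm.
f_1 = 2*b + 2, LT = b.
f_2 = -9*a*b + 12*a - b + 62, LT = a*b.

S(f_1,f_2): lcm = a*b. S = 7/3*a - 1/9*b + 62/9.
  leading term a: no divisor's leading term divides it; move 7/3*a to the remainder.
  leading term b: subtract (-1/18)·f_1 from -1/9*b + 62/9 → 7
  leading term 1: no divisor's leading term divides it; move 7 to the remainder.
  remainder 7/3*a + 7 ≠ 0; add h_3 = 7/3*a + 7 to the basis.

The other S-polynomials (S(f_1,h_3), S(f_2,h_3)) all reduce to 0 modulo the current basis, so we have a Gröbner basis.
Inter-reduce: drop elements whose leading term is divisible by another's, tail-reduce, and make monic.
Reduced Gröbner basis: {a + 3, b + 1}.

The lex basis is triangular: the last element involves only b. Solving b + 1 = 0 gives b ∈ {-1}; substituting each value into the earlier elements determines the remaining variables.
  b = -1: the earlier basis element becomes a + 3 = 0, giving a = -3 — point (-3, -1).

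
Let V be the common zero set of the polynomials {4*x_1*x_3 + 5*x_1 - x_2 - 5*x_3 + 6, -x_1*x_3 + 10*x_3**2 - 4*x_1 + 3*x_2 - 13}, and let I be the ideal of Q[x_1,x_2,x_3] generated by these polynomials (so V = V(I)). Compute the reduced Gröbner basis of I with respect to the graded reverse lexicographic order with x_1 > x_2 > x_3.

G = {x_1**2 - x_1*x_2 - 10/11*x_2*x_3 - 73/22*x_1 + 5/2*x_2 + 245/22*x_3 - 140/11, x_1*x_3 + 5/4*x_1 - 1/4*x_2 - 5/4*x_3 + 3/2, x_3**2 - 11/40*x_1 + 11/40*x_2 - 1/8*x_3 - 23/20}

The reduced Gröbner basis is the canonical form of the ideal for this ordering.

f_1 = 4*x_1*x_3 + 5*x_1 - x_2 - 5*x_3 + 6, LT = x_1*x_3.
f_2 = -x_1*x_3 + 10*x_3**2 - 4*x_1 + 3*x_2 - 13, LT = x_1*x_3.

S(f_1,f_2): lcm = x_1*x_3. S = 10*x_3**2 - 11/4*x_1 + 11/4*x_2 - 5/4*x_3 - 23/2.
  leading term x_3**2: no divisor's leading term divides it; move 10*x_3**2 to the remainder.
  leading term x_1: no divisor's leading term divides it; move -11/4*x_1 to the remainder.
  leading term x_2: no divisor's leading term divides it; move 11/4*x_2 to the remainder.
  leading term x_3: no divisor's leading term divides it; move -5/4*x_3 to the remainder.
  leading term 1: no divisor's leading term divides it; move -23/2 to the remainder.
  remainder 10*x_3**2 - 11/4*x_1 + 11/4*x_2 - 5/4*x_3 - 23/2 ≠ 0; add g_3 = 10*x_3**2 - 11/4*x_1 + 11/4*x_2 - 5/4*x_3 - 23/2 to the basis.

S(f_1,g_3): lcm = x_1*x_3**2. S = 11/40*x_1**2 - 11/40*x_1*x_2 + 11/8*x_1*x_3 - 1/4*x_2*x_3 - 5/4*x_3**2 + 23/20*x_1 + 3/2*x_3.
  leading term x_1**2: no divisor's leading term divides it; move 11/40*x_1**2 to the remainder.
  leading term x_1*x_2: no divisor's leading term divides it; move -11/40*x_1*x_2 to the remainder.
  leading term x_1*x_3: subtract (11/32)·f_1 from 11/8*x_1*x_3 - 1/4*x_2*x_3 - 5/4*x_3**2 + 23/20*x_1 + 3/2*x_3 → -1/4*x_2*x_3 - 5/4*x_3**2 - 91/160*x_1 + 11/32*x_2 + 103/32*x_3 - 33/16
  leading term x_2*x_3: no divisor's leading term divides it; move -1/4*x_2*x_3 to the remainder.
  leading term x_3**2: subtract (-1/8)·g_3 from -5/4*x_3**2 - 91/160*x_1 + 11/32*x_2 + 103/32*x_3 - 33/16 → -73/80*x_1 + 11/16*x_2 + 49/16*x_3 - 7/2
  leading term x_1: no divisor's leading term divides it; move -73/80*x_1 to the remainder.
  leading term x_2: no divisor's leading term divides it; move 11/16*x_2 to the remainder.
  leading term x_3: no divisor's leading term divides it; move 49/16*x_3 to the remainder.
  leading term 1: no divisor's leading term divides it; move -7/2 to the remainder.
  remainder 11/40*x_1**2 - 11/40*x_1*x_2 - 1/4*x_2*x_3 - 73/80*x_1 + 11/16*x_2 + 49/16*x_3 - 7/2 ≠ 0; add g_4 = 11/40*x_1**2 - 11/40*x_1*x_2 - 1/4*x_2*x_3 - 73/80*x_1 + 11/16*x_2 + 49/16*x_3 - 7/2 to the basis.

The other S-polynomials (S(f_2,g_3), S(f_1,g_4), S(f_2,g_4), S(g_3,g_4)) all reduce to 0 modulo the current basis, so we have a Gröbner basis.
Inter-reduce: drop elements whose leading term is divisible by another's, tail-reduce, and make monic.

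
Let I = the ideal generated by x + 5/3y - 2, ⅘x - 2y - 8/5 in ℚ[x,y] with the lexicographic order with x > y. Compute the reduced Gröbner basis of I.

f_1 = x + 5/3y - 2, LT = x.
f_2 = ⅘x - 2y - 8/5, LT = x.

S(f_1,f_2): lcm = x. S = 25/6y.
  leading term y: no divisor's leading term divides it; move 25/6y to the remainder.
  remainder 25/6y ≠ 0; add g_3 = 25/6y to the basis.

The other S-polynomials (S(f_1,g_3), S(f_2,g_3)) all reduce to 0 modulo the current basis, so we have a Gröbner basis.
Inter-reduce: drop elements whose leading term is divisible by another's, tail-reduce, and make monic.

G = {x - 2, y}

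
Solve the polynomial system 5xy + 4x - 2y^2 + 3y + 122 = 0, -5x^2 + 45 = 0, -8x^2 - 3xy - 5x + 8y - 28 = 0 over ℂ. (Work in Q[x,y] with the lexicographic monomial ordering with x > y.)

Compute a lex Gröbner basis by Buchberger's algorithm.
f_1 = 5xy + 4x - 2y^2 + 3y + 122, LT = xy.
f_2 = -5x^2 + 45, LT = x^2.
f_3 = -8x^2 - 3xy - 5x + 8y - 28, LT = x^2.

S(f_1,f_2): lcm = x^2y. S = 4/5x^2 - 2/5xy^2 + 3/5xy + 122/5x + 9y.
  reduce S modulo (f_1, f_2, f_3):
  remainder 2958/125x - 4/25y^3 + 76/125y^2 + 2276/125y - 1906/125 ≠ 0; add h_4 = 2958/125x - 4/25y^3 + 76/125y^2 + 2276/125y - 1906/125 to the basis.

S(f_1,f_3): lcm = x^2y. S = 4/5x^2 - 31/40xy^2 - 1/40xy + 122/5x + y^2 - 7/2y.
  reduce S modulo (f_1, f_2, f_3, h_4):
  remainder -877/5916y^3 + 12877/11832y^2 - 39697/11832y + 47905/5916 ≠ 0; add h_5 = -877/5916y^3 + 12877/11832y^2 - 39697/11832y + 47905/5916 to the basis.

S(f_2,f_3): lcm = x^2. S = -3/8xy - 5/8x + y - 25/2.
  reduce S modulo (f_1, f_2, f_3, h_4, h_5):
  remainder -1107/7016y^2 + 5349/3508y - 25815/7016 ≠ 0; add h_6 = -1107/7016y^2 + 5349/3508y - 25815/7016 to the basis.

S(f_1,h_4): lcm = xy. S = 4/5x + 10/1479y^4 - 38/1479y^3 - 8648/7395y^2 + 9202/7395y + 122/5.
  reduce S modulo (f_1, f_2, f_3, h_4, h_5, h_6):
  remainder -2278765/215742y + 11393825/215742 ≠ 0; add h_7 = -2278765/215742y + 11393825/215742 to the basis.

The other S-polynomials (S(f_2,h_4), S(f_3,h_4), S(f_1,h_5), S(f_2,h_5), S(f_3,h_5), S(h_4,h_5), S(f_1,h_6), S(f_2,h_6), S(f_3,h_6), S(h_4,h_6), S(h_5,h_6), S(f_1,h_7), S(f_2,h_7), S(f_3,h_7), S(h_4,h_7), S(h_5,h_7), S(h_6,h_7)) all reduce to 0 modulo the current basis, so we have a Gröbner basis.
Inter-reduce: drop elements whose leading term is divisible by another's, tail-reduce, and make monic.
Reduced Gröbner basis: {x + 3, y - 5}.

A lex Gröbner basis eliminates variables successively. Here y - 5 depends only on y, with roots {5}; lifting each root through the earlier basis elements recovers the full solutions.
  y = 5: the earlier basis element becomes x + 3 = 0, giving x = -3 — point (-3, 5).

{(-3, 5)}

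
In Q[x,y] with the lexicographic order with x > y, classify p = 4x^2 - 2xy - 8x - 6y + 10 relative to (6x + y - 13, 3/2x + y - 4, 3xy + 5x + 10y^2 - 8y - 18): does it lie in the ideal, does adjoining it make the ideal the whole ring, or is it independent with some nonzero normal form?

First compute the reduced Gröbner basis of I by Buchberger's algorithm.
f_1 = 6x + y - 13, LT = x.
f_2 = 3/2x + y - 4, LT = x.
f_3 = 3xy + 5x + 10y^2 - 8y - 18, LT = xy.

S(f_1,f_2): lcm = x. S = -1/2y + 1/2.
  leading term y: no divisor's leading term divides it; move -1/2y to the remainder.
  leading term 1: no divisor's leading term divides it; move 1/2 to the remainder.
  remainder -1/2y + 1/2 ≠ 0; add h_4 = -1/2y + 1/2 to the basis.

S(f_1,f_3): lcm = xy. S = -5/3x - 19/6y^2 + 1/2y + 6.
  leading term x: subtract (-5/18)·f_1 from -5/3x - 19/6y^2 + 1/2y + 6 → -19/6y^2 + 7/9y + 43/18
  leading term y^2: subtract (19/3y)·h_4 from -19/6y^2 + 7/9y + 43/18 → -43/18y + 43/18
  leading term y: subtract (43/9)·h_4 from -43/18y + 43/18 → 0
  remainder 0.

S(f_2,f_3): lcm = xy. S = -5/3x - 8/3y^2 + 6.
  leading term x: subtract (-5/18)·f_1 from -5/3x - 8/3y^2 + 6 → -8/3y^2 + 5/18y + 43/18
  leading term y^2: subtract (16/3y)·h_4 from -8/3y^2 + 5/18y + 43/18 → -43/18y + 43/18
  leading term y: subtract (43/9)·h_4 from -43/18y + 43/18 → 0
  remainder 0.

S(f_1,h_4): leading monomials are coprime, so the S-polynomial reduces to 0 (Buchberger's first criterion).
S(f_2,h_4): leading monomials are coprime, so the S-polynomial reduces to 0 (Buchberger's first criterion).
S(f_3,h_4): lcm = xy. S = 8/3x + 10/3y^2 - 8/3y - 6.
  leading term x: subtract (4/9)·f_1 from 8/3x + 10/3y^2 - 8/3y - 6 → 10/3y^2 - 28/9y - 2/9
  leading term y^2: subtract (-20/3y)·h_4 from 10/3y^2 - 28/9y - 2/9 → 2/9y - 2/9
  leading term y: subtract (-4/9)·h_4 from 2/9y - 2/9 → 0
  remainder 0.

Every S-polynomial of the final basis reduces to 0, so we have a Gröbner basis.
Inter-reduce: drop elements whose leading term is divisible by another's, tail-reduce, and make monic.
Reduced Gröbner basis: {x - 2, y - 1}.
Label its elements g_1 = x - 2, g_2 = y - 1.

Reduce p = 4x^2 - 2xy - 8x - 6y + 10 modulo G:
  leading term x^2: subtract (4x)·g_1 from 4x^2 - 2xy - 8x - 6y + 10 → -2xy - 6y + 10
  leading term xy: subtract (-2y)·g_1 from -2xy - 6y + 10 → -10y + 10
  leading term y: subtract (-10)·g_2 from -10y + 10 → 0
  normal form = 0.
Since the normal form is 0, p ∈ I.

Ideal membership is decidable via reduction modulo a Gröbner basis.

4x^2 - 2xy - 8x - 6y + 10 lies in I (it reduces to 0).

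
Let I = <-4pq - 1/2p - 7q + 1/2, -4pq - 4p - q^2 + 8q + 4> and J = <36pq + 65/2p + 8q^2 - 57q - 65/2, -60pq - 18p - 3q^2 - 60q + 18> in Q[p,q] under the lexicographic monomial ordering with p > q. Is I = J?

Since reduced Gröbner bases are canonical representatives of ideals under a given ordering, it suffices to compute and compare them.
Buchberger on the first generating set:
f_1 = -4pq - 1/2p - 7q + 1/2, LT = pq.
f_2 = -4pq - 4p - q^2 + 8q + 4, LT = pq.

S(f_1,f_2): lcm = pq. S = -7/8p - 1/4q^2 + 15/4q + 7/8.
  leading term p: no divisor's leading term divides it; move -7/8p to the remainder.
  leading term q^2: no divisor's leading term divides it; move -1/4q^2 to the remainder.
  leading term q: no divisor's leading term divides it; move 15/4q to the remainder.
  leading term 1: no divisor's leading term divides it; move 7/8 to the remainder.
  remainder -7/8p - 1/4q^2 + 15/4q + 7/8 ≠ 0; add g_3 = -7/8p - 1/4q^2 + 15/4q + 7/8 to the basis.

S(f_1,g_3): lcm = pq. S = 1/8p - 2/7q^3 + 30/7q^2 + 11/4q - 1/8.
  leading term p: subtract (-1/7)·g_3 from 1/8p - 2/7q^3 + 30/7q^2 + 11/4q - 1/8 → -2/7q^3 + 17/4q^2 + 23/7q
  leading term q^3: no divisor's leading term divides it; move -2/7q^3 to the remainder.
  leading term q^2: no divisor's leading term divides it; move 17/4q^2 to the remainder.
  leading term q: no divisor's leading term divides it; move 23/7q to the remainder.
  remainder -2/7q^3 + 17/4q^2 + 23/7q ≠ 0; add g_4 = -2/7q^3 + 17/4q^2 + 23/7q to the basis.

The other S-polynomials (S(f_2,g_3), S(f_1,g_4), S(f_2,g_4), S(g_3,g_4)) all reduce to 0 modulo the current basis, so we have a Gröbner basis.
Inter-reduce: drop elements whose leading term is divisible by another's, tail-reduce, and make monic.
Reduced Gröbner basis: {p + 2/7q^2 - 30/7q - 1, q^3 - 119/8q^2 - 23/2q}.

Buchberger on the second generating set:
h_1 = 36pq + 65/2p + 8q^2 - 57q - 65/2, LT = pq.
h_2 = -60pq - 18p - 3q^2 - 60q + 18, LT = pq.

S(h_1,h_2): lcm = pq. S = 217/360p + 31/180q^2 - 31/12q - 217/360.
  leading term p: no divisor's leading term divides it; move 217/360p to the remainder.
  leading term q^2: no divisor's leading term divides it; move 31/180q^2 to the remainder.
  leading term q: no divisor's leading term divides it; move -31/12q to the remainder.
  leading term 1: no divisor's leading term divides it; move -217/360 to the remainder.
  remainder 217/360p + 31/180q^2 - 31/12q - 217/360 ≠ 0; add k_3 = 217/360p + 31/180q^2 - 31/12q - 217/360 to the basis.

S(h_1,k_3): lcm = pq. S = 65/72p - 2/7q^3 + 284/63q^2 - 7/12q - 65/72.
  leading term p: subtract (325/217)·k_3 from 65/72p - 2/7q^3 + 284/63q^2 - 7/12q - 65/72 → -2/7q^3 + 17/4q^2 + 23/7q
  leading term q^3: no divisor's leading term divides it; move -2/7q^3 to the remainder.
  leading term q^2: no divisor's leading term divides it; move 17/4q^2 to the remainder.
  leading term q: no divisor's leading term divides it; move 23/7q to the remainder.
  remainder -2/7q^3 + 17/4q^2 + 23/7q ≠ 0; add k_4 = -2/7q^3 + 17/4q^2 + 23/7q to the basis.

The other S-polynomials (S(h_2,k_3), S(h_1,k_4), S(h_2,k_4), S(k_3,k_4)) all reduce to 0 modulo the current basis, so we have a Gröbner basis.
Inter-reduce: drop elements whose leading term is divisible by another's, tail-reduce, and make monic.
Reduced Gröbner basis: {p + 2/7q^2 - 30/7q - 1, q^3 - 119/8q^2 - 23/2q}.

Same reduced basis, so the two generating sets span the same ideal.

Yes, the ideals are equal.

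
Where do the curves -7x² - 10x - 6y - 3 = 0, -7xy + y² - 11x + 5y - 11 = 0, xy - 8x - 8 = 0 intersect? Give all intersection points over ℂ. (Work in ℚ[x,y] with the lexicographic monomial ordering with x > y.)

{(-1, 0)}

Compute a lex Gröbner basis by Buchberger's algorithm.
f_1 = -7x² - 10x - 6y - 3, LT = x².
f_2 = -7xy - 11x + y² + 5y - 11, LT = xy.
f_3 = xy - 8x - 8, LT = xy.

S(f_1,f_2): lcm = x²y. S = -11/7x² + 1/7xy² + 15/7xy - 11/7x + 6/7y² + 3/7y.
  leading term x²: subtract (11/49)·f_1 from -11/7x² + 1/7xy² + 15/7xy - 11/7x + 6/7y² + 3/7y → 1/7xy² + 15/7xy + 33/49x + 6/7y² + 87/49y + 33/49
  leading term xy²: subtract (-1/49y)·f_2 from 1/7xy² + 15/7xy + 33/49x + 6/7y² + 87/49y + 33/49 → 94/49xy + 33/49x + 1/49y³ + 47/49y² + 76/49y + 33/49
  leading term xy: subtract (-94/343)·f_2 from 94/49xy + 33/49x + 1/49y³ + 47/49y² + 76/49y + 33/49 → -803/343x + 1/49y³ + 423/343y² + 1002/343y - 803/343
  leading term x: no divisor's leading term divides it; move -803/343x to the remainder.
  leading term y³: no divisor's leading term divides it; move 1/49y³ to the remainder.
  leading term y²: no divisor's leading term divides it; move 423/343y² to the remainder.
  leading term y: no divisor's leading term divides it; move 1002/343y to the remainder.
  leading term 1: no divisor's leading term divides it; move -803/343 to the remainder.
  remainder -803/343x + 1/49y³ + 423/343y² + 1002/343y - 803/343 ≠ 0; add h_4 = -803/343x + 1/49y³ + 423/343y² + 1002/343y - 803/343 to the basis.

S(f_1,f_3): lcm = x²y. S = 8x² + 10/7xy + 8x + 6/7y² + 3/7y.
  leading term x²: subtract (-8/7)·f_1 from 8x² + 10/7xy + 8x + 6/7y² + 3/7y → 10/7xy - 24/7x + 6/7y² - 45/7y - 24/7
  leading term xy: subtract (-10/49)·f_2 from 10/7xy - 24/7x + 6/7y² - 45/7y - 24/7 → -278/49x + 52/49y² - 265/49y - 278/49
  leading term x: subtract (1946/803)·h_4 from -278/49x + 52/49y² - 265/49y - 278/49 → -278/5621y³ - 10834/5621y² - 70193/5621y
  leading term y³: no divisor's leading term divides it; move -278/5621y³ to the remainder.
  leading term y²: no divisor's leading term divides it; move -10834/5621y² to the remainder.
  leading term y: no divisor's leading term divides it; move -70193/5621y to the remainder.
  remainder -278/5621y³ - 10834/5621y² - 70193/5621y ≠ 0; add h_5 = -278/5621y³ - 10834/5621y² - 70193/5621y to the basis.

S(f_2,f_3): lcm = xy. S = 67/7x - 1/7y² - 5/7y + 67/7.
  leading term x: subtract (-3283/803)·h_4 from 67/7x - 1/7y² - 5/7y + 67/7 → 67/803y³ + 3934/803y² + 9017/803y
  leading term y³: subtract (-469/278)·h_5 from 67/803y³ + 3934/803y² + 9017/803y → 229/139y² - 2735/278y
  leading term y²: no divisor's leading term divides it; move 229/139y² to the remainder.
  leading term y: no divisor's leading term divides it; move -2735/278y to the remainder.
  remainder 229/139y² - 2735/278y ≠ 0; add h_6 = 229/139y² - 2735/278y to the basis.

S(f_1,h_4): lcm = x². S = 7/803xy³ + 423/803xy² + 1002/803xy + 3/7x + 6/7y + 3/7.
  leading term xy³: subtract (-1/803y²)·f_2 from 7/803xy³ + 423/803xy² + 1002/803xy + 3/7x + 6/7y + 3/7 → 412/803xy² + 1002/803xy + 3/7x + 1/803y⁴ + 5/803y³ - 1/73y² + 6/7y + 3/7
  leading term xy²: subtract (-412/5621y)·f_2 from 412/803xy² + 1002/803xy + 3/7x + 1/803y⁴ + 5/803y³ - 1/73y² + 6/7y + 3/7 → 34/77xy + 3/7x + 1/803y⁴ + 447/5621y³ + 1983/5621y² + 26/511y + 3/7
  leading term xy: subtract (-34/539)·f_2 from 34/77xy + 3/7x + 1/803y⁴ + 447/5621y³ + 1983/5621y² + 26/511y + 3/7 → -13/49x + 1/803y⁴ + 447/5621y³ + 16363/39347y² + 14412/39347y - 13/49
  leading term x: subtract (91/803)·h_4 from -13/49x + 1/803y⁴ + 447/5621y³ + 16363/39347y² + 14412/39347y - 13/49 → 1/803y⁴ + 62/803y³ + 1552/5621y² + 18/511y
  leading term y⁴: subtract (-7/278y)·h_5 from 1/803y⁴ + 62/803y³ + 1552/5621y² + 18/511y → 291/10147y³ - 5445/142058y² + 18/511y
  leading term y³: subtract (-22407/38642)·h_5 from 291/10147y³ - 5445/142058y² + 18/511y → -312681/270494y² - 1949145/270494y
  leading term y²: subtract (-312681/445634)·h_6 from -312681/270494y² - 1949145/270494y → -12574755/891268y
  leading term y: no divisor's leading term divides it; move -12574755/891268y to the remainder.
  remainder -12574755/891268y ≠ 0; add h_7 = -12574755/891268y to the basis.

The other S-polynomials (S(f_2,h_4), S(f_3,h_4), S(f_1,h_5), S(f_2,h_5), S(f_3,h_5), S(h_4,h_5), S(f_1,h_6), S(f_2,h_6), S(f_3,h_6), S(h_4,h_6), S(h_5,h_6), S(f_1,h_7), S(f_2,h_7), S(f_3,h_7), S(h_4,h_7), S(h_5,h_7), S(h_6,h_7)) all reduce to 0 modulo the current basis, so we have a Gröbner basis.
Inter-reduce: drop elements whose leading term is divisible by another's, tail-reduce, and make monic.
Reduced Gröbner basis: {x + 1, y}.

The lex basis is triangular: the last element involves only y. Solving y = 0 gives y ∈ {0}; substituting each value into the earlier elements determines the remaining variables.
  y = 0: the earlier basis element becomes x + 1 = 0, giving x = -1 — point (-1, 0).
Each listed point satisfies every original equation (direct substitution).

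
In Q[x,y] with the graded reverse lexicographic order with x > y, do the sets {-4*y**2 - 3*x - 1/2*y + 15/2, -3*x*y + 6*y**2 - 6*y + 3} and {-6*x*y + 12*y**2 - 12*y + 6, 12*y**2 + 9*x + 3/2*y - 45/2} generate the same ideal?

Since reduced Gröbner bases are canonical representatives of ideals under a given ordering, it suffices to compute and compare them.
Buchberger on the first generating set:
f_1 = -4*y**2 - 3*x - 1/2*y + 15/2, LT = y**2.
f_2 = -3*x*y + 6*y**2 - 6*y + 3, LT = x*y.

S(f_1,f_2): lcm = x*y**2. S = 2*y**3 + 3/4*x**2 + 1/8*x*y - 2*y**2 - 15/8*x + y.
  leading term y**3: subtract (-1/2*y)·f_1 from 2*y**3 + 3/4*x**2 + 1/8*x*y - 2*y**2 - 15/8*x + y → 3/4*x**2 - 11/8*x*y - 9/4*y**2 - 15/8*x + 19/4*y
  leading term x**2: no divisor's leading term divides it; move 3/4*x**2 to the remainder.
  leading term x*y: subtract (11/24)·f_2 from -11/8*x*y - 9/4*y**2 - 15/8*x + 19/4*y → -5*y**2 - 15/8*x + 15/2*y - 11/8
  leading term y**2: subtract (5/4)·f_1 from -5*y**2 - 15/8*x + 15/2*y - 11/8 → 15/8*x + 65/8*y - 43/4
  leading term x: no divisor's leading term divides it; move 15/8*x to the remainder.
  leading term y: no divisor's leading term divides it; move 65/8*y to the remainder.
  leading term 1: no divisor's leading term divides it; move -43/4 to the remainder.
  remainder 3/4*x**2 + 15/8*x + 65/8*y - 43/4 ≠ 0; add g_3 = 3/4*x**2 + 15/8*x + 65/8*y - 43/4 to the basis.

The other S-polynomials (S(f_1,g_3), S(f_2,g_3)) all reduce to 0 modulo the current basis, so we have a Gröbner basis.
Inter-reduce: drop elements whose leading term is divisible by another's, tail-reduce, and make monic.
Reduced Gröbner basis: {x**2 + 5/2*x + 65/6*y - 43/3, x*y + 3/2*x + 9/4*y - 19/4, y**2 + 3/4*x + 1/8*y - 15/8}.

Buchberger on the second generating set:
h_1 = -6*x*y + 12*y**2 - 12*y + 6, LT = x*y.
h_2 = 12*y**2 + 9*x + 3/2*y - 45/2, LT = y**2.

S(h_1,h_2): lcm = x*y**2. S = -2*y**3 - 3/4*x**2 - 1/8*x*y + 2*y**2 + 15/8*x - y.
  leading term y**3: subtract (-1/6*y)·h_2 from -2*y**3 - 3/4*x**2 - 1/8*x*y + 2*y**2 + 15/8*x - y → -3/4*x**2 + 11/8*x*y + 9/4*y**2 + 15/8*x - 19/4*y
  leading term x**2: no divisor's leading term divides it; move -3/4*x**2 to the remainder.
  leading term x*y: subtract (-11/48)·h_1 from 11/8*x*y + 9/4*y**2 + 15/8*x - 19/4*y → 5*y**2 + 15/8*x - 15/2*y + 11/8
  leading term y**2: subtract (5/12)·h_2 from 5*y**2 + 15/8*x - 15/2*y + 11/8 → -15/8*x - 65/8*y + 43/4
  leading term x: no divisor's leading term divides it; move -15/8*x to the remainder.
  leading term y: no divisor's leading term divides it; move -65/8*y to the remainder.
  leading term 1: no divisor's leading term divides it; move 43/4 to the remainder.
  remainder -3/4*x**2 - 15/8*x - 65/8*y + 43/4 ≠ 0; add k_3 = -3/4*x**2 - 15/8*x - 65/8*y + 43/4 to the basis.

The other S-polynomials (S(h_1,k_3), S(h_2,k_3)) all reduce to 0 modulo the current basis, so we have a Gröbner basis.
Inter-reduce: drop elements whose leading term is divisible by another's, tail-reduce, and make monic.
Reduced Gröbner basis: {x**2 + 5/2*x + 65/6*y - 43/3, x*y + 3/2*x + 9/4*y - 19/4, y**2 + 3/4*x + 1/8*y - 15/8}.

Same reduced basis, so the two generating sets span the same ideal.
The same test decides containment: I ⊆ J iff every generator of I reduces to 0 modulo a Gröbner basis of J.

Yes, the ideals are equal.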